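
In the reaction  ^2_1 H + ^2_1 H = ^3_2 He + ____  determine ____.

neutron

Conserve mass number: 2 + 2 = 3 + A, so A = 1.
Conserve atomic number: 1 + 1 = 2 + Z, so Z = 0.
A = 1 and Z = 0 is ^1_0 n — a neutron.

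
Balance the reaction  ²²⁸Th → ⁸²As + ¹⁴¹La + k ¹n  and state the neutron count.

5

Conserve mass number: 228 = 82 + 141 + k, so k = 228 − 223 = 5.
Check atomic number: 90 = 33 + 57 + 0 = 90. ✓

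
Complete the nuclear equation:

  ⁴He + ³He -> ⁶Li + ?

Conserve mass number: 4 + 3 = 6 + A, so A = 1.
Conserve atomic number: 2 + 2 = 3 + Z, so Z = 1.
A = 1 and Z = 1 is ¹H — a proton.

proton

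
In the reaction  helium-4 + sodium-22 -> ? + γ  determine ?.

Al-26

Conserve mass number: 4 + 22 = A + 0, so A = 26.
Conserve atomic number: 2 + 11 = Z + 0, so Z = 13.
Z = 13 is aluminium, so the species is aluminium-26.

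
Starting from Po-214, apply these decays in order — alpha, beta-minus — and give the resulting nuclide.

Bi-210

Start: (A, Z) = (214, 84).
After α: (210, 82).
After β⁻: (210, 83).
Z = 83 is bismuth.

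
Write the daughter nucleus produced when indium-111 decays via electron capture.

Electron capture: mass number changes by +0, atomic number by -1.
A: 111 = 111; Z: 49 − 1 = 48.
Z = 48 is cadmium, so the daughter is cadmium-111.

Cd-111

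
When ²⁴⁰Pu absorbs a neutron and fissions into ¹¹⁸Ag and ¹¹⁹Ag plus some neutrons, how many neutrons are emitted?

Conserve mass number: 241 = 118 + 119 + k, so k = 241 − 237 = 4.
Check atomic number: 94 = 47 + 47 + 0 = 94. ✓

4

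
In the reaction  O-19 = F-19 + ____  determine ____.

beta-minus particle

Conserve mass number: 19 = 19 + A, so A = 0.
Conserve atomic number: 8 = 9 + Z, so Z = -1.
A = 0 and Z = -1 is e⁻ — a beta-minus particle.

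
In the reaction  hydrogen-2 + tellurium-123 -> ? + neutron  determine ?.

I-124

Conserve mass number: 2 + 123 = A + 1, so A = 124.
Conserve atomic number: 1 + 52 = Z + 0, so Z = 53.
Z = 53 is iodine, so the species is iodine-124.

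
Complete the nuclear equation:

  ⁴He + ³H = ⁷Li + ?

Conserve mass number: 4 + 3 = 7 + A, so A = 0.
Conserve atomic number: 2 + 1 = 3 + Z, so Z = 0.
A = 0 and Z = 0 is γ — a gamma ray.

gamma ray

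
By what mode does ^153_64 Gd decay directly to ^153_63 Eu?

beta-plus decay or electron capture

ΔA = 153 − 153 = 0; ΔZ = 63 − 64 = -1.
A is unchanged and Z drops by 1 — a proton has become a neutron (β⁺ emission or electron capture).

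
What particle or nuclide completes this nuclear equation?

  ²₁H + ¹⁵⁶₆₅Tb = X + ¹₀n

Dy-157

Conserve mass number: 2 + 156 = A + 1, so A = 157.
Conserve atomic number: 1 + 65 = Z + 0, so Z = 66.
Z = 66 is dysprosium, so the species is ¹⁵⁷₆₆Dy.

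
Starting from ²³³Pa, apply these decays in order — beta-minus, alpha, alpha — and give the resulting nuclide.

Start: (A, Z) = (233, 91).
After β⁻: (233, 92).
After α: (229, 90).
After α: (225, 88).
Z = 88 is radium.

Ra-225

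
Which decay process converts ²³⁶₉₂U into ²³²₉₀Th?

alpha decay

ΔA = 232 − 236 = -4; ΔZ = 90 − 92 = -2.
A drops by 4 and Z drops by 2 — the signature of alpha emission.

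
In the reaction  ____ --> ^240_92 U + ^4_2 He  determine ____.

Conserve mass number: A = 240 + 4, so A = 244.
Conserve atomic number: Z = 92 + 2, so Z = 94.
Z = 94 is plutonium, so the species is ^244_94 Pu.

Pu-244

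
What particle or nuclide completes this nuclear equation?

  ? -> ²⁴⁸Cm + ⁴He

Conserve mass number: A = 248 + 4, so A = 252.
Conserve atomic number: Z = 96 + 2, so Z = 98.
Z = 98 is californium, so the species is ²⁵²Cf.

Cf-252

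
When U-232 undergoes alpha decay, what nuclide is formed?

Th-228

Alpha decay: mass number changes by -4, atomic number by -2.
A: 232 − 4 = 228; Z: 92 − 2 = 90.
Z = 90 is thorium, so the daughter is Th-228.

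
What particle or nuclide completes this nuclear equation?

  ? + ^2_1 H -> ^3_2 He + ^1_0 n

deuteron

Conserve mass number: A + 2 = 3 + 1, so A = 2.
Conserve atomic number: Z + 1 = 2 + 0, so Z = 1.
A = 2 and Z = 1 is ^2_1 H — a deuteron.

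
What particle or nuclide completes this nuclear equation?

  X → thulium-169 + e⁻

Er-169

Conserve mass number: A = 169 + 0, so A = 169.
Conserve atomic number: Z = 69 − 1, so Z = 68.
Z = 68 is erbium, so the species is erbium-169.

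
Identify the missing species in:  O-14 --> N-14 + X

Conserve mass number: 14 = 14 + A, so A = 0.
Conserve atomic number: 8 = 7 + Z, so Z = 1.
A = 0 and Z = 1 is e⁺ — a positron.

positron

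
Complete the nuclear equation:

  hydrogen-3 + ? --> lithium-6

He-3

Conserve mass number: 3 + A = 6, so A = 3.
Conserve atomic number: 1 + Z = 3, so Z = 2.
Z = 2 is helium, so the species is helium-3.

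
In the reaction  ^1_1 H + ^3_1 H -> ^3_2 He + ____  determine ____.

Conserve mass number: 1 + 3 = 3 + A, so A = 1.
Conserve atomic number: 1 + 1 = 2 + Z, so Z = 0.
A = 1 and Z = 0 is ^1_0 n — a neutron.

neutron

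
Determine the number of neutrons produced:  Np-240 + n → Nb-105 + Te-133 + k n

Conserve mass number: 241 = 105 + 133 + k, so k = 241 − 238 = 3.
Check atomic number: 93 = 41 + 52 + 0 = 93. ✓

3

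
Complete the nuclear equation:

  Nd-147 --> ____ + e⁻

Pm-147

Conserve mass number: 147 = A + 0, so A = 147.
Conserve atomic number: 60 = Z − 1, so Z = 61.
Z = 61 is promethium, so the species is Pm-147.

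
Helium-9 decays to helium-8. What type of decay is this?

neutron emission

ΔA = 8 − 9 = -1; ΔZ = 2 − 2 = +0.
A drops by 1 with Z unchanged — a neutron was emitted.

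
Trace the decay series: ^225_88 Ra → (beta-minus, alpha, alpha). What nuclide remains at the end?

Start: (A, Z) = (225, 88).
After β⁻: (225, 89).
After α: (221, 87).
After α: (217, 85).
Z = 85 is astatine.

At-217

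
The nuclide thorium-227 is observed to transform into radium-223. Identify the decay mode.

ΔA = 223 − 227 = -4; ΔZ = 88 − 90 = -2.
A drops by 4 and Z drops by 2 — the signature of alpha emission.

alpha decay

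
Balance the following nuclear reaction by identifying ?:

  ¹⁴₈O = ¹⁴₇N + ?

positron

Conserve mass number: 14 = 14 + A, so A = 0.
Conserve atomic number: 8 = 7 + Z, so Z = 1.
A = 0 and Z = 1 is ⁰₁e — a positron.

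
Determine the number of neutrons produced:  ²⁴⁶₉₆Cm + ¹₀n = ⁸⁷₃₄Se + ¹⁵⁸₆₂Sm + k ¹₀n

2

Conserve mass number: 247 = 87 + 158 + k, so k = 247 − 245 = 2.
Check atomic number: 96 = 34 + 62 + 0 = 96. ✓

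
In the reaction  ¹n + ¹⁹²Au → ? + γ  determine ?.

Au-193

Conserve mass number: 1 + 192 = A + 0, so A = 193.
Conserve atomic number: 0 + 79 = Z + 0, so Z = 79.
Z = 79 is gold, so the species is ¹⁹³Au.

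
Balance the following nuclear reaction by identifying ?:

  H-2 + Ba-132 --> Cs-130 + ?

Conserve mass number: 2 + 132 = 130 + A, so A = 4.
Conserve atomic number: 1 + 56 = 55 + Z, so Z = 2.
A = 4 and Z = 2 is He-4 — an alpha particle.

alpha particle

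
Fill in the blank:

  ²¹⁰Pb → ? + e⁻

Bi-210

Conserve mass number: 210 = A + 0, so A = 210.
Conserve atomic number: 82 = Z − 1, so Z = 83.
Z = 83 is bismuth, so the species is ²¹⁰Bi.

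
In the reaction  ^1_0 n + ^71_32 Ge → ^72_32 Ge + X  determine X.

Conserve mass number: 1 + 71 = 72 + A, so A = 0.
Conserve atomic number: 0 + 32 = 32 + Z, so Z = 0.
A = 0 and Z = 0 is ^0_0 γ — a gamma ray.

gamma ray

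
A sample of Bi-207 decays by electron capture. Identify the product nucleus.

Pb-207

Electron capture: mass number changes by +0, atomic number by -1.
A: 207 = 207; Z: 83 − 1 = 82.
Z = 82 is lead, so the daughter is Pb-207.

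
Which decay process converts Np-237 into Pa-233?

alpha decay

ΔA = 233 − 237 = -4; ΔZ = 91 − 93 = -2.
A drops by 4 and Z drops by 2 — the signature of alpha emission.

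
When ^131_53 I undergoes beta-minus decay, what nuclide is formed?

Beta-minus decay: mass number changes by +0, atomic number by +1.
A: 131 = 131; Z: 53 + 1 = 54.
Z = 54 is xenon, so the daughter is ^131_54 Xe.

Xe-131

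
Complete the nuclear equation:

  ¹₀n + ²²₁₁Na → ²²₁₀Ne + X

Conserve mass number: 1 + 22 = 22 + A, so A = 1.
Conserve atomic number: 0 + 11 = 10 + Z, so Z = 1.
A = 1 and Z = 1 is ¹₁H — a proton.

proton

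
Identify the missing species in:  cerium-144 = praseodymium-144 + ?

Conserve mass number: 144 = 144 + A, so A = 0.
Conserve atomic number: 58 = 59 + Z, so Z = -1.
A = 0 and Z = -1 is e⁻ — a beta-minus particle.

beta-minus particle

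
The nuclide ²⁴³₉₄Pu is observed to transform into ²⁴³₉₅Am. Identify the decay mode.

beta-minus decay

ΔA = 243 − 243 = 0; ΔZ = 95 − 94 = +1.
A is unchanged and Z rises by 1 — a neutron has become a proton (β⁻ decay).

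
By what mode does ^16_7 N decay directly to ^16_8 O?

ΔA = 16 − 16 = 0; ΔZ = 8 − 7 = +1.
A is unchanged and Z rises by 1 — a neutron has become a proton (β⁻ decay).

beta-minus decay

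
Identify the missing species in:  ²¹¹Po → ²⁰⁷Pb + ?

Conserve mass number: 211 = 207 + A, so A = 4.
Conserve atomic number: 84 = 82 + Z, so Z = 2.
A = 4 and Z = 2 is ⁴He — an alpha particle.

alpha particle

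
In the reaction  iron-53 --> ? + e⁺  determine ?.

Mn-53

Conserve mass number: 53 = A + 0, so A = 53.
Conserve atomic number: 26 = Z + 1, so Z = 25.
Z = 25 is manganese, so the species is manganese-53.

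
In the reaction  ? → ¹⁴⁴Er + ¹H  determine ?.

Conserve mass number: A = 144 + 1, so A = 145.
Conserve atomic number: Z = 68 + 1, so Z = 69.
Z = 69 is thulium, so the species is ¹⁴⁵Tm.

Tm-145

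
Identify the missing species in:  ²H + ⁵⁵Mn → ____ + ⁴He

Conserve mass number: 2 + 55 = A + 4, so A = 53.
Conserve atomic number: 1 + 25 = Z + 2, so Z = 24.
Z = 24 is chromium, so the species is ⁵³Cr.

Cr-53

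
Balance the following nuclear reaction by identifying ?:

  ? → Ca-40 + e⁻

K-40

Conserve mass number: A = 40 + 0, so A = 40.
Conserve atomic number: Z = 20 − 1, so Z = 19.
Z = 19 is potassium, so the species is K-40.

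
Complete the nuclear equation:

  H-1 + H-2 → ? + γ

He-3

Conserve mass number: 1 + 2 = A + 0, so A = 3.
Conserve atomic number: 1 + 1 = Z + 0, so Z = 2.
Z = 2 is helium, so the species is He-3.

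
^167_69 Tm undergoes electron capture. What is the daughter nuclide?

Electron capture: mass number changes by +0, atomic number by -1.
A: 167 = 167; Z: 69 − 1 = 68.
Z = 68 is erbium, so the daughter is ^167_68 Er.

Er-167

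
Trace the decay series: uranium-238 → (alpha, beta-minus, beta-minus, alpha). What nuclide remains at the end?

Start: (A, Z) = (238, 92).
After α: (234, 90).
After β⁻: (234, 91).
After β⁻: (234, 92).
After α: (230, 90).
Z = 90 is thorium.

Th-230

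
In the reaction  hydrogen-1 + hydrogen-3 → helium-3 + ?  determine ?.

Conserve mass number: 1 + 3 = 3 + A, so A = 1.
Conserve atomic number: 1 + 1 = 2 + Z, so Z = 0.
A = 1 and Z = 0 is neutron — a neutron.

neutron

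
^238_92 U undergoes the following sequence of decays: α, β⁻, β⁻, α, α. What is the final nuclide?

Start: (A, Z) = (238, 92).
After α: (234, 90).
After β⁻: (234, 91).
After β⁻: (234, 92).
After α: (230, 90).
After α: (226, 88).
Z = 88 is radium.

Ra-226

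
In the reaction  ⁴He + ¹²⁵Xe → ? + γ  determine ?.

Ba-129

Conserve mass number: 4 + 125 = A + 0, so A = 129.
Conserve atomic number: 2 + 54 = Z + 0, so Z = 56.
Z = 56 is barium, so the species is ¹²⁹Ba.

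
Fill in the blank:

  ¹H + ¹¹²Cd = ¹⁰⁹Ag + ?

alpha particle

Conserve mass number: 1 + 112 = 109 + A, so A = 4.
Conserve atomic number: 1 + 48 = 47 + Z, so Z = 2.
A = 4 and Z = 2 is ⁴He — an alpha particle.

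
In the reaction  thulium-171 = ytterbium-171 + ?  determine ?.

beta-minus particle

Conserve mass number: 171 = 171 + A, so A = 0.
Conserve atomic number: 69 = 70 + Z, so Z = -1.
A = 0 and Z = -1 is e⁻ — a beta-minus particle.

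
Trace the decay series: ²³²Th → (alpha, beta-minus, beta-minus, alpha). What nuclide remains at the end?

Ra-224

Start: (A, Z) = (232, 90).
After α: (228, 88).
After β⁻: (228, 89).
After β⁻: (228, 90).
After α: (224, 88).
Z = 88 is radium.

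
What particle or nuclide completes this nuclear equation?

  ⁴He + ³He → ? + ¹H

Li-6

Conserve mass number: 4 + 3 = A + 1, so A = 6.
Conserve atomic number: 2 + 2 = Z + 1, so Z = 3.
Z = 3 is lithium, so the species is ⁶Li.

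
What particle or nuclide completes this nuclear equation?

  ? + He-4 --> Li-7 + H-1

alpha particle

Conserve mass number: A + 4 = 7 + 1, so A = 4.
Conserve atomic number: Z + 2 = 3 + 1, so Z = 2.
A = 4 and Z = 2 is He-4 — an alpha particle.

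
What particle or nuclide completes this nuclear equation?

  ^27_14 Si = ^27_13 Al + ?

positron

Conserve mass number: 27 = 27 + A, so A = 0.
Conserve atomic number: 14 = 13 + Z, so Z = 1.
A = 0 and Z = 1 is ^0_1 e — a positron.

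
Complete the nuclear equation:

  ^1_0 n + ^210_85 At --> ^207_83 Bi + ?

alpha particle

Conserve mass number: 1 + 210 = 207 + A, so A = 4.
Conserve atomic number: 0 + 85 = 83 + Z, so Z = 2.
A = 4 and Z = 2 is ^4_2 He — an alpha particle.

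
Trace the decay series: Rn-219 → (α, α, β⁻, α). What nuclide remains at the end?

Start: (A, Z) = (219, 86).
After α: (215, 84).
After α: (211, 82).
After β⁻: (211, 83).
After α: (207, 81).
Z = 81 is thallium.

Tl-207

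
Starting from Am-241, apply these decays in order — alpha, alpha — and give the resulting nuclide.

Start: (A, Z) = (241, 95).
After α: (237, 93).
After α: (233, 91).
Z = 91 is protactinium.

Pa-233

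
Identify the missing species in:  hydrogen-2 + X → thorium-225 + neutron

Conserve mass number: 2 + A = 225 + 1, so A = 224.
Conserve atomic number: 1 + Z = 90 + 0, so Z = 89.
Z = 89 is actinium, so the species is actinium-224.

Ac-224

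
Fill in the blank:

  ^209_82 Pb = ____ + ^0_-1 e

Bi-209

Conserve mass number: 209 = A + 0, so A = 209.
Conserve atomic number: 82 = Z − 1, so Z = 83.
Z = 83 is bismuth, so the species is ^209_83 Bi.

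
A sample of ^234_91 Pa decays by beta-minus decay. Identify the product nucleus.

Beta-minus decay: mass number changes by +0, atomic number by +1.
A: 234 = 234; Z: 91 + 1 = 92.
Z = 92 is uranium, so the daughter is ^234_92 U.

U-234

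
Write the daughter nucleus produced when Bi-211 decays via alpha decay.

Alpha decay: mass number changes by -4, atomic number by -2.
A: 211 − 4 = 207; Z: 83 − 2 = 81.
Z = 81 is thallium, so the daughter is Tl-207.

Tl-207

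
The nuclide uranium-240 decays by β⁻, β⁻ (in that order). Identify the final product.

Pu-240

Start: (A, Z) = (240, 92).
After β⁻: (240, 93).
After β⁻: (240, 94).
Z = 94 is plutonium.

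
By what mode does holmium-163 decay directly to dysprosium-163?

ΔA = 163 − 163 = 0; ΔZ = 66 − 67 = -1.
A is unchanged and Z drops by 1 — a proton has become a neutron (β⁺ emission or electron capture).

beta-plus decay or electron capture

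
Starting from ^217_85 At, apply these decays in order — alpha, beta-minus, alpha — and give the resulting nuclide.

Start: (A, Z) = (217, 85).
After α: (213, 83).
After β⁻: (213, 84).
After α: (209, 82).
Z = 82 is lead.

Pb-209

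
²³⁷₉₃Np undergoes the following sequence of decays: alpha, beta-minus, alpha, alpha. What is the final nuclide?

Ra-225

Start: (A, Z) = (237, 93).
After α: (233, 91).
After β⁻: (233, 92).
After α: (229, 90).
After α: (225, 88).
Z = 88 is radium.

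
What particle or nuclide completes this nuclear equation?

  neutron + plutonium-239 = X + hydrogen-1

Conserve mass number: 1 + 239 = A + 1, so A = 239.
Conserve atomic number: 0 + 94 = Z + 1, so Z = 93.
Z = 93 is neptunium, so the species is neptunium-239.

Np-239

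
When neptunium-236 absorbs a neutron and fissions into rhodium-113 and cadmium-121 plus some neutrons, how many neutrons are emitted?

3

Conserve mass number: 237 = 113 + 121 + k, so k = 237 − 234 = 3.
Check atomic number: 93 = 45 + 48 + 0 = 93. ✓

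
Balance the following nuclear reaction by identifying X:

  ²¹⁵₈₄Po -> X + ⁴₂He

Pb-211

Conserve mass number: 215 = A + 4, so A = 211.
Conserve atomic number: 84 = Z + 2, so Z = 82.
Z = 82 is lead, so the species is ²¹¹₈₂Pb.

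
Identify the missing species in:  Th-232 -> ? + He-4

Conserve mass number: 232 = A + 4, so A = 228.
Conserve atomic number: 90 = Z + 2, so Z = 88.
Z = 88 is radium, so the species is Ra-228.

Ra-228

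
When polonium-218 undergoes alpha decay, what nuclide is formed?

Alpha decay: mass number changes by -4, atomic number by -2.
A: 218 − 4 = 214; Z: 84 − 2 = 82.
Z = 82 is lead, so the daughter is lead-214.

Pb-214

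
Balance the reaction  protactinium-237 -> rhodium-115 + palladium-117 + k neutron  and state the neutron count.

5

Conserve mass number: 237 = 115 + 117 + k, so k = 237 − 232 = 5.
Check atomic number: 91 = 45 + 46 + 0 = 91. ✓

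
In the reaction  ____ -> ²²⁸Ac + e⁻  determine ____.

Ra-228

Conserve mass number: A = 228 + 0, so A = 228.
Conserve atomic number: Z = 89 − 1, so Z = 88.
Z = 88 is radium, so the species is ²²⁸Ra.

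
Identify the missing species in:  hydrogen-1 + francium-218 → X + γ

Ra-219

Conserve mass number: 1 + 218 = A + 0, so A = 219.
Conserve atomic number: 1 + 87 = Z + 0, so Z = 88.
Z = 88 is radium, so the species is radium-219.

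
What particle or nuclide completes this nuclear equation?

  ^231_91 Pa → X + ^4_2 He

Ac-227

Conserve mass number: 231 = A + 4, so A = 227.
Conserve atomic number: 91 = Z + 2, so Z = 89.
Z = 89 is actinium, so the species is ^227_89 Ac.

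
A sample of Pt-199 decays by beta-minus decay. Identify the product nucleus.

Au-199

Beta-minus decay: mass number changes by +0, atomic number by +1.
A: 199 = 199; Z: 78 + 1 = 79.
Z = 79 is gold, so the daughter is Au-199.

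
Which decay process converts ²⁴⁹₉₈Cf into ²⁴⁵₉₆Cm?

alpha decay

ΔA = 245 − 249 = -4; ΔZ = 96 − 98 = -2.
A drops by 4 and Z drops by 2 — the signature of alpha emission.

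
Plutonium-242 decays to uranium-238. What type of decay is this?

ΔA = 238 − 242 = -4; ΔZ = 92 − 94 = -2.
A drops by 4 and Z drops by 2 — the signature of alpha emission.

alpha decay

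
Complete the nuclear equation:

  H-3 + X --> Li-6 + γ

Conserve mass number: 3 + A = 6 + 0, so A = 3.
Conserve atomic number: 1 + Z = 3 + 0, so Z = 2.
Z = 2 is helium, so the species is He-3.

He-3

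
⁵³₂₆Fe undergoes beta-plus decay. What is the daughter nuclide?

Beta-plus decay: mass number changes by +0, atomic number by -1.
A: 53 = 53; Z: 26 − 1 = 25.
Z = 25 is manganese, so the daughter is ⁵³₂₅Mn.

Mn-53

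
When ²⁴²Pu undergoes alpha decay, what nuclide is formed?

U-238

Alpha decay: mass number changes by -4, atomic number by -2.
A: 242 − 4 = 238; Z: 94 − 2 = 92.
Z = 92 is uranium, so the daughter is ²³⁸U.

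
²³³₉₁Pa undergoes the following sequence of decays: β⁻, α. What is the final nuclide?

Start: (A, Z) = (233, 91).
After β⁻: (233, 92).
After α: (229, 90).
Z = 90 is thorium.

Th-229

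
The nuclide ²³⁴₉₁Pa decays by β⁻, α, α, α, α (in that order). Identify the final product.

Po-218

Start: (A, Z) = (234, 91).
After β⁻: (234, 92).
After α: (230, 90).
After α: (226, 88).
After α: (222, 86).
After α: (218, 84).
Z = 84 is polonium.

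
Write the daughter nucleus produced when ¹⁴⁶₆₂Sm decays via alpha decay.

Nd-142

Alpha decay: mass number changes by -4, atomic number by -2.
A: 146 − 4 = 142; Z: 62 − 2 = 60.
Z = 60 is neodymium, so the daughter is ¹⁴²₆₀Nd.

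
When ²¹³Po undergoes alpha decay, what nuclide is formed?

Alpha decay: mass number changes by -4, atomic number by -2.
A: 213 − 4 = 209; Z: 84 − 2 = 82.
Z = 82 is lead, so the daughter is ²⁰⁹Pb.

Pb-209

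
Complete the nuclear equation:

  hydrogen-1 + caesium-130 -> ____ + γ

Conserve mass number: 1 + 130 = A + 0, so A = 131.
Conserve atomic number: 1 + 55 = Z + 0, so Z = 56.
Z = 56 is barium, so the species is barium-131.

Ba-131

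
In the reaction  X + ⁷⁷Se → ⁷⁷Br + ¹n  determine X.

Conserve mass number: A + 77 = 77 + 1, so A = 1.
Conserve atomic number: Z + 34 = 35 + 0, so Z = 1.
A = 1 and Z = 1 is ¹H — a proton.

proton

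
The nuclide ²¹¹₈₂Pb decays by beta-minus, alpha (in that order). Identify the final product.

Start: (A, Z) = (211, 82).
After β⁻: (211, 83).
After α: (207, 81).
Z = 81 is thallium.

Tl-207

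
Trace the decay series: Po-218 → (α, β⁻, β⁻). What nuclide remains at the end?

Start: (A, Z) = (218, 84).
After α: (214, 82).
After β⁻: (214, 83).
After β⁻: (214, 84).
Z = 84 is polonium.

Po-214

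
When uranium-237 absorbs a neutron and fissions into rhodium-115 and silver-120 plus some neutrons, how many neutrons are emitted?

Conserve mass number: 238 = 115 + 120 + k, so k = 238 − 235 = 3.
Check atomic number: 92 = 45 + 47 + 0 = 92. ✓

3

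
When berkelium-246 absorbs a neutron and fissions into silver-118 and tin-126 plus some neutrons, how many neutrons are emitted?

3

Conserve mass number: 247 = 118 + 126 + k, so k = 247 − 244 = 3.
Check atomic number: 97 = 47 + 50 + 0 = 97. ✓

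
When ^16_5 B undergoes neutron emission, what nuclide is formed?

B-15

Neutron emission: mass number changes by -1, atomic number by +0.
A: 16 − 1 = 15; Z: 5 = 5.
Z = 5 is boron, so the daughter is ^15_5 B.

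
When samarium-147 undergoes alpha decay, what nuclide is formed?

Alpha decay: mass number changes by -4, atomic number by -2.
A: 147 − 4 = 143; Z: 62 − 2 = 60.
Z = 60 is neodymium, so the daughter is neodymium-143.

Nd-143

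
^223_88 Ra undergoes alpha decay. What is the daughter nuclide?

Alpha decay: mass number changes by -4, atomic number by -2.
A: 223 − 4 = 219; Z: 88 − 2 = 86.
Z = 86 is radon, so the daughter is ^219_86 Rn.

Rn-219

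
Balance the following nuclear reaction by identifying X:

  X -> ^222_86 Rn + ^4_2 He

Ra-226

Conserve mass number: A = 222 + 4, so A = 226.
Conserve atomic number: Z = 86 + 2, so Z = 88.
Z = 88 is radium, so the species is ^226_88 Ra.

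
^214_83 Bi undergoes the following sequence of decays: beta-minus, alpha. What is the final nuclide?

Pb-210

Start: (A, Z) = (214, 83).
After β⁻: (214, 84).
After α: (210, 82).
Z = 82 is lead.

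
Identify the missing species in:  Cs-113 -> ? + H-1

Xe-112

Conserve mass number: 113 = A + 1, so A = 112.
Conserve atomic number: 55 = Z + 1, so Z = 54.
Z = 54 is xenon, so the species is Xe-112.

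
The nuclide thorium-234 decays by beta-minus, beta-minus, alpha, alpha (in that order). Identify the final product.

Start: (A, Z) = (234, 90).
After β⁻: (234, 91).
After β⁻: (234, 92).
After α: (230, 90).
After α: (226, 88).
Z = 88 is radium.

Ra-226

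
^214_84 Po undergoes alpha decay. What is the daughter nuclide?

Alpha decay: mass number changes by -4, atomic number by -2.
A: 214 − 4 = 210; Z: 84 − 2 = 82.
Z = 82 is lead, so the daughter is ^210_82 Pb.

Pb-210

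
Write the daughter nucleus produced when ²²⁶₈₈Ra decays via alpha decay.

Rn-222

Alpha decay: mass number changes by -4, atomic number by -2.
A: 226 − 4 = 222; Z: 88 − 2 = 86.
Z = 86 is radon, so the daughter is ²²²₈₆Rn.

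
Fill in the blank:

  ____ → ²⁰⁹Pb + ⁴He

Conserve mass number: A = 209 + 4, so A = 213.
Conserve atomic number: Z = 82 + 2, so Z = 84.
Z = 84 is polonium, so the species is ²¹³Po.

Po-213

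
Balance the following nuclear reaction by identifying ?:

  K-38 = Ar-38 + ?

positron

Conserve mass number: 38 = 38 + A, so A = 0.
Conserve atomic number: 19 = 18 + Z, so Z = 1.
A = 0 and Z = 1 is e⁺ — a positron.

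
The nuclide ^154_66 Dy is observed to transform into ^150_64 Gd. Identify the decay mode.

alpha decay

ΔA = 150 − 154 = -4; ΔZ = 64 − 66 = -2.
A drops by 4 and Z drops by 2 — the signature of alpha emission.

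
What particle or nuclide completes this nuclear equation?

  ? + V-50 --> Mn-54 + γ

Conserve mass number: A + 50 = 54 + 0, so A = 4.
Conserve atomic number: Z + 23 = 25 + 0, so Z = 2.
A = 4 and Z = 2 is He-4 — an alpha particle.

alpha particle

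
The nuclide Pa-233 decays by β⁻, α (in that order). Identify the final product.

Start: (A, Z) = (233, 91).
After β⁻: (233, 92).
After α: (229, 90).
Z = 90 is thorium.

Th-229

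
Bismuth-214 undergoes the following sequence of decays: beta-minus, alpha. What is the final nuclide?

Pb-210

Start: (A, Z) = (214, 83).
After β⁻: (214, 84).
After α: (210, 82).
Z = 82 is lead.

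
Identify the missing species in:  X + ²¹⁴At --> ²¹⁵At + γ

neutron

Conserve mass number: A + 214 = 215 + 0, so A = 1.
Conserve atomic number: Z + 85 = 85 + 0, so Z = 0.
A = 1 and Z = 0 is ¹n — a neutron.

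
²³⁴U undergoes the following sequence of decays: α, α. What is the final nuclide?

Start: (A, Z) = (234, 92).
After α: (230, 90).
After α: (226, 88).
Z = 88 is radium.

Ra-226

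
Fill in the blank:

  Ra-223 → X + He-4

Rn-219

Conserve mass number: 223 = A + 4, so A = 219.
Conserve atomic number: 88 = Z + 2, so Z = 86.
Z = 86 is radon, so the species is Rn-219.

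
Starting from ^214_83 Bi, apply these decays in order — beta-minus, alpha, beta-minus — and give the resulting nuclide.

Start: (A, Z) = (214, 83).
After β⁻: (214, 84).
After α: (210, 82).
After β⁻: (210, 83).
Z = 83 is bismuth.

Bi-210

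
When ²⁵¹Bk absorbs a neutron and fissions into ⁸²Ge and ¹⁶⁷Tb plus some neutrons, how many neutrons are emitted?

3

Conserve mass number: 252 = 82 + 167 + k, so k = 252 − 249 = 3.
Check atomic number: 97 = 32 + 65 + 0 = 97. ✓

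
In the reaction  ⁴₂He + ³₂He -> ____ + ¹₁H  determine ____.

Li-6

Conserve mass number: 4 + 3 = A + 1, so A = 6.
Conserve atomic number: 2 + 2 = Z + 1, so Z = 3.
Z = 3 is lithium, so the species is ⁶₃Li.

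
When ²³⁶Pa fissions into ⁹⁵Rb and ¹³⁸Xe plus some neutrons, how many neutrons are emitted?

Conserve mass number: 236 = 95 + 138 + k, so k = 236 − 233 = 3.
Check atomic number: 91 = 37 + 54 + 0 = 91. ✓

3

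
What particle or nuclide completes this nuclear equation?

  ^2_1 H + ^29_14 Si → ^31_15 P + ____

Conserve mass number: 2 + 29 = 31 + A, so A = 0.
Conserve atomic number: 1 + 14 = 15 + Z, so Z = 0.
A = 0 and Z = 0 is ^0_0 γ — a gamma ray.

gamma ray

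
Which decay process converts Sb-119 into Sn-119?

ΔA = 119 − 119 = 0; ΔZ = 50 − 51 = -1.
A is unchanged and Z drops by 1 — a proton has become a neutron (β⁺ emission or electron capture).

beta-plus decay or electron capture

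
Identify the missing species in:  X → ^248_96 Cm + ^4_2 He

Cf-252

Conserve mass number: A = 248 + 4, so A = 252.
Conserve atomic number: Z = 96 + 2, so Z = 98.
Z = 98 is californium, so the species is ^252_98 Cf.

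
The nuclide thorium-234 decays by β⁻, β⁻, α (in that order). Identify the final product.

Th-230

Start: (A, Z) = (234, 90).
After β⁻: (234, 91).
After β⁻: (234, 92).
After α: (230, 90).
Z = 90 is thorium.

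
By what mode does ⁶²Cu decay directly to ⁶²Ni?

beta-plus decay or electron capture

ΔA = 62 − 62 = 0; ΔZ = 28 − 29 = -1.
A is unchanged and Z drops by 1 — a proton has become a neutron (β⁺ emission or electron capture).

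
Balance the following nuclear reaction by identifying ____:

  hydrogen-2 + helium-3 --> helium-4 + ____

proton

Conserve mass number: 2 + 3 = 4 + A, so A = 1.
Conserve atomic number: 1 + 2 = 2 + Z, so Z = 1.
A = 1 and Z = 1 is hydrogen-1 — a proton.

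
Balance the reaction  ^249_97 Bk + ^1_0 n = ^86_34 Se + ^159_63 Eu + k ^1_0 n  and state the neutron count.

5

Conserve mass number: 250 = 86 + 159 + k, so k = 250 − 245 = 5.
Check atomic number: 97 = 34 + 63 + 0 = 97. ✓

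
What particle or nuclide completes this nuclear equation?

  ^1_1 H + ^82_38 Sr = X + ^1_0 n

Y-82

Conserve mass number: 1 + 82 = A + 1, so A = 82.
Conserve atomic number: 1 + 38 = Z + 0, so Z = 39.
Z = 39 is yttrium, so the species is ^82_39 Y.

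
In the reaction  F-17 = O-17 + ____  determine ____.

Conserve mass number: 17 = 17 + A, so A = 0.
Conserve atomic number: 9 = 8 + Z, so Z = 1.
A = 0 and Z = 1 is e⁺ — a positron.

positron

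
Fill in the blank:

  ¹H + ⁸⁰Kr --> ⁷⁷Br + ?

alpha particle

Conserve mass number: 1 + 80 = 77 + A, so A = 4.
Conserve atomic number: 1 + 36 = 35 + Z, so Z = 2.
A = 4 and Z = 2 is ⁴He — an alpha particle.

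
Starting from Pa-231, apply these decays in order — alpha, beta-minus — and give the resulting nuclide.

Th-227

Start: (A, Z) = (231, 91).
After α: (227, 89).
After β⁻: (227, 90).
Z = 90 is thorium.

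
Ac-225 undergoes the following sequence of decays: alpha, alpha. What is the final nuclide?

Start: (A, Z) = (225, 89).
After α: (221, 87).
After α: (217, 85).
Z = 85 is astatine.

At-217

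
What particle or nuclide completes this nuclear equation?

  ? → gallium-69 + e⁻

Zn-69

Conserve mass number: A = 69 + 0, so A = 69.
Conserve atomic number: Z = 31 − 1, so Z = 30.
Z = 30 is zinc, so the species is zinc-69.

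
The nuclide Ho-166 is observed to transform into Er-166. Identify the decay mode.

ΔA = 166 − 166 = 0; ΔZ = 68 − 67 = +1.
A is unchanged and Z rises by 1 — a neutron has become a proton (β⁻ decay).

beta-minus decay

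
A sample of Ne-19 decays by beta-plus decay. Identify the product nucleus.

Beta-plus decay: mass number changes by +0, atomic number by -1.
A: 19 = 19; Z: 10 − 1 = 9.
Z = 9 is fluorine, so the daughter is F-19.

F-19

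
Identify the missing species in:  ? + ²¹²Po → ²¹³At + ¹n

deuteron

Conserve mass number: A + 212 = 213 + 1, so A = 2.
Conserve atomic number: Z + 84 = 85 + 0, so Z = 1.
A = 2 and Z = 1 is ²H — a deuteron.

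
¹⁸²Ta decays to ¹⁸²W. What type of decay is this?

beta-minus decay

ΔA = 182 − 182 = 0; ΔZ = 74 − 73 = +1.
A is unchanged and Z rises by 1 — a neutron has become a proton (β⁻ decay).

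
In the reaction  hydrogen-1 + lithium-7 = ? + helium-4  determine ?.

Conserve mass number: 1 + 7 = A + 4, so A = 4.
Conserve atomic number: 1 + 3 = Z + 2, so Z = 2.
A = 4 and Z = 2 is helium-4 — an alpha particle.

He-4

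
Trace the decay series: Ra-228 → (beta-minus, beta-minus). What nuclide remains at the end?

Start: (A, Z) = (228, 88).
After β⁻: (228, 89).
After β⁻: (228, 90).
Z = 90 is thorium.

Th-228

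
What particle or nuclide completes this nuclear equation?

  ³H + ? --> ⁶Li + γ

Conserve mass number: 3 + A = 6 + 0, so A = 3.
Conserve atomic number: 1 + Z = 3 + 0, so Z = 2.
Z = 2 is helium, so the species is ³He.

He-3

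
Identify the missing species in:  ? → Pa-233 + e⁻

Th-233

Conserve mass number: A = 233 + 0, so A = 233.
Conserve atomic number: Z = 91 − 1, so Z = 90.
Z = 90 is thorium, so the species is Th-233.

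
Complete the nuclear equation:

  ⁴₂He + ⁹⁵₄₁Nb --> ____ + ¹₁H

Conserve mass number: 4 + 95 = A + 1, so A = 98.
Conserve atomic number: 2 + 41 = Z + 1, so Z = 42.
Z = 42 is molybdenum, so the species is ⁹⁸₄₂Mo.

Mo-98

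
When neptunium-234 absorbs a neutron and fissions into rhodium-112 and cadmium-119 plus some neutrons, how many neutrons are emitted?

Conserve mass number: 235 = 112 + 119 + k, so k = 235 − 231 = 4.
Check atomic number: 93 = 45 + 48 + 0 = 93. ✓

4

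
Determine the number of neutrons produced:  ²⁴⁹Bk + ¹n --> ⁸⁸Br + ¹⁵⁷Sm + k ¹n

5

Conserve mass number: 250 = 88 + 157 + k, so k = 250 − 245 = 5.
Check atomic number: 97 = 35 + 62 + 0 = 97. ✓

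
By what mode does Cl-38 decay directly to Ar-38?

beta-minus decay

ΔA = 38 − 38 = 0; ΔZ = 18 − 17 = +1.
A is unchanged and Z rises by 1 — a neutron has become a proton (β⁻ decay).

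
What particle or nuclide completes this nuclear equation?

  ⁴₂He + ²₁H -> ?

Li-6

Conserve mass number: 4 + 2 = A, so A = 6.
Conserve atomic number: 2 + 1 = Z, so Z = 3.
Z = 3 is lithium, so the species is ⁶₃Li.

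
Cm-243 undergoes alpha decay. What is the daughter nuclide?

Alpha decay: mass number changes by -4, atomic number by -2.
A: 243 − 4 = 239; Z: 96 − 2 = 94.
Z = 94 is plutonium, so the daughter is Pu-239.

Pu-239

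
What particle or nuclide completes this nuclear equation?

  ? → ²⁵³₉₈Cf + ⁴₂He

Conserve mass number: A = 253 + 4, so A = 257.
Conserve atomic number: Z = 98 + 2, so Z = 100.
Z = 100 is fermium, so the species is ²⁵⁷₁₀₀Fm.

Fm-257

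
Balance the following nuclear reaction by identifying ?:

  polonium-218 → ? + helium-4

Conserve mass number: 218 = A + 4, so A = 214.
Conserve atomic number: 84 = Z + 2, so Z = 82.
Z = 82 is lead, so the species is lead-214.

Pb-214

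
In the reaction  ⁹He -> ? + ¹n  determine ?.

Conserve mass number: 9 = A + 1, so A = 8.
Conserve atomic number: 2 = Z + 0, so Z = 2.
Z = 2 is helium, so the species is ⁸He.

He-8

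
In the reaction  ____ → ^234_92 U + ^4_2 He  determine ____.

Pu-238

Conserve mass number: A = 234 + 4, so A = 238.
Conserve atomic number: Z = 92 + 2, so Z = 94.
Z = 94 is plutonium, so the species is ^238_94 Pu.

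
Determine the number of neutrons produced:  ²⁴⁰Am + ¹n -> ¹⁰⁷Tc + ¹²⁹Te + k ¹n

5

Conserve mass number: 241 = 107 + 129 + k, so k = 241 − 236 = 5.
Check atomic number: 95 = 43 + 52 + 0 = 95. ✓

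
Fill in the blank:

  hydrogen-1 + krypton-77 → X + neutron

Rb-77

Conserve mass number: 1 + 77 = A + 1, so A = 77.
Conserve atomic number: 1 + 36 = Z + 0, so Z = 37.
Z = 37 is rubidium, so the species is rubidium-77.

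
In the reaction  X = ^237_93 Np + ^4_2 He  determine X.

Conserve mass number: A = 237 + 4, so A = 241.
Conserve atomic number: Z = 93 + 2, so Z = 95.
Z = 95 is americium, so the species is ^241_95 Am.

Am-241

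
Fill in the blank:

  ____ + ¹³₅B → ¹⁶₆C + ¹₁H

Conserve mass number: A + 13 = 16 + 1, so A = 4.
Conserve atomic number: Z + 5 = 6 + 1, so Z = 2.
A = 4 and Z = 2 is ⁴₂He — an alpha particle.

alpha particle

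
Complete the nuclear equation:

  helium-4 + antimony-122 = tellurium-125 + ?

proton

Conserve mass number: 4 + 122 = 125 + A, so A = 1.
Conserve atomic number: 2 + 51 = 52 + Z, so Z = 1.
A = 1 and Z = 1 is hydrogen-1 — a proton.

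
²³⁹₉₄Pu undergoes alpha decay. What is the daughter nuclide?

Alpha decay: mass number changes by -4, atomic number by -2.
A: 239 − 4 = 235; Z: 94 − 2 = 92.
Z = 92 is uranium, so the daughter is ²³⁵₉₂U.

U-235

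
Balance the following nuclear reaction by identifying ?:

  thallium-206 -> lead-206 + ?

beta-minus particle

Conserve mass number: 206 = 206 + A, so A = 0.
Conserve atomic number: 81 = 82 + Z, so Z = -1.
A = 0 and Z = -1 is e⁻ — a beta-minus particle.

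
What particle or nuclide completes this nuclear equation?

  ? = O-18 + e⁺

Conserve mass number: A = 18 + 0, so A = 18.
Conserve atomic number: Z = 8 + 1, so Z = 9.
Z = 9 is fluorine, so the species is F-18.

F-18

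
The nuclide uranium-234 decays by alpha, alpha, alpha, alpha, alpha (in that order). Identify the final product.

Pb-214

Start: (A, Z) = (234, 92).
After α: (230, 90).
After α: (226, 88).
After α: (222, 86).
After α: (218, 84).
After α: (214, 82).
Z = 82 is lead.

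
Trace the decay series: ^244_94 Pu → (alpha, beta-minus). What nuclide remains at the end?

Np-240

Start: (A, Z) = (244, 94).
After α: (240, 92).
After β⁻: (240, 93).
Z = 93 is neptunium.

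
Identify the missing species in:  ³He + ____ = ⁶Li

triton

Conserve mass number: 3 + A = 6, so A = 3.
Conserve atomic number: 2 + Z = 3, so Z = 1.
A = 3 and Z = 1 is ³H — a triton.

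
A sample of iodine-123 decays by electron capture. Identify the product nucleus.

Electron capture: mass number changes by +0, atomic number by -1.
A: 123 = 123; Z: 53 − 1 = 52.
Z = 52 is tellurium, so the daughter is tellurium-123.

Te-123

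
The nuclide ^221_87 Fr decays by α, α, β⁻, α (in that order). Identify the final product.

Start: (A, Z) = (221, 87).
After α: (217, 85).
After α: (213, 83).
After β⁻: (213, 84).
After α: (209, 82).
Z = 82 is lead.

Pb-209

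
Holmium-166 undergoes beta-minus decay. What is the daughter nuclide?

Er-166

Beta-minus decay: mass number changes by +0, atomic number by +1.
A: 166 = 166; Z: 67 + 1 = 68.
Z = 68 is erbium, so the daughter is erbium-166.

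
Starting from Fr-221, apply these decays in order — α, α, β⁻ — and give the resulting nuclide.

Po-213

Start: (A, Z) = (221, 87).
After α: (217, 85).
After α: (213, 83).
After β⁻: (213, 84).
Z = 84 is polonium.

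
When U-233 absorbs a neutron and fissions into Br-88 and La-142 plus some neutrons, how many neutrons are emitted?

Conserve mass number: 234 = 88 + 142 + k, so k = 234 − 230 = 4.
Check atomic number: 92 = 35 + 57 + 0 = 92. ✓

4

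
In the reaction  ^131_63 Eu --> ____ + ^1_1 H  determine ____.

Sm-130

Conserve mass number: 131 = A + 1, so A = 130.
Conserve atomic number: 63 = Z + 1, so Z = 62.
Z = 62 is samarium, so the species is ^130_62 Sm.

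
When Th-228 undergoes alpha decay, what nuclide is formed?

Ra-224

Alpha decay: mass number changes by -4, atomic number by -2.
A: 228 − 4 = 224; Z: 90 − 2 = 88.
Z = 88 is radium, so the daughter is Ra-224.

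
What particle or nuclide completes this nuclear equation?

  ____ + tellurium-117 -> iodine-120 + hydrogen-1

Conserve mass number: A + 117 = 120 + 1, so A = 4.
Conserve atomic number: Z + 52 = 53 + 1, so Z = 2.
A = 4 and Z = 2 is helium-4 — an alpha particle.

alpha particle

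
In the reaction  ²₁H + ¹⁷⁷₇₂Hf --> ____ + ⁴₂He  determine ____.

Lu-175

Conserve mass number: 2 + 177 = A + 4, so A = 175.
Conserve atomic number: 1 + 72 = Z + 2, so Z = 71.
Z = 71 is lutetium, so the species is ¹⁷⁵₇₁Lu.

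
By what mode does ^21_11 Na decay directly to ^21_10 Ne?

beta-plus decay or electron capture

ΔA = 21 − 21 = 0; ΔZ = 10 − 11 = -1.
A is unchanged and Z drops by 1 — a proton has become a neutron (β⁺ emission or electron capture).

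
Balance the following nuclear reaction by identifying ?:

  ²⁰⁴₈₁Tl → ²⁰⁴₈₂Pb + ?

Conserve mass number: 204 = 204 + A, so A = 0.
Conserve atomic number: 81 = 82 + Z, so Z = -1.
A = 0 and Z = -1 is ⁰₋₁e — a beta-minus particle.

beta-minus particle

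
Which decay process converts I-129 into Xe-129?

ΔA = 129 − 129 = 0; ΔZ = 54 − 53 = +1.
A is unchanged and Z rises by 1 — a neutron has become a proton (β⁻ decay).

beta-minus decay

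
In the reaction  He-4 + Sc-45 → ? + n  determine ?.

Conserve mass number: 4 + 45 = A + 1, so A = 48.
Conserve atomic number: 2 + 21 = Z + 0, so Z = 23.
Z = 23 is vanadium, so the species is V-48.

V-48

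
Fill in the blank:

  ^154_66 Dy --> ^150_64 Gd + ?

Conserve mass number: 154 = 150 + A, so A = 4.
Conserve atomic number: 66 = 64 + Z, so Z = 2.
A = 4 and Z = 2 is ^4_2 He — an alpha particle.

alpha particle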